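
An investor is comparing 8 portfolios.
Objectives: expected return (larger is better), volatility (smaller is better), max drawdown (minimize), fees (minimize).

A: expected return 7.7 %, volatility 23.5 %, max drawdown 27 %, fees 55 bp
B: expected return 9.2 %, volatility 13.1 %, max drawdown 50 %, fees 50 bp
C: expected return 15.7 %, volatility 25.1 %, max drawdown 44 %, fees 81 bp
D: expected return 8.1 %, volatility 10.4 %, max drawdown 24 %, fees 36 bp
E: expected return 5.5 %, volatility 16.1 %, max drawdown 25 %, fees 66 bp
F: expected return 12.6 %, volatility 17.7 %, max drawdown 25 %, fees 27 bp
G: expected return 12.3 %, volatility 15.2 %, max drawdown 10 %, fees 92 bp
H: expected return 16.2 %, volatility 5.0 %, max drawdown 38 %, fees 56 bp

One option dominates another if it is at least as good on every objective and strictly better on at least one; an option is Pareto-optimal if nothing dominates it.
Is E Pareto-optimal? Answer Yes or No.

No

D vs E: expected return 8.1≥5.5, volatility 10.4≤16.1, max drawdown 24≤25, fees 36≤66 — D is at least as good on every objective and strictly better on at least one, so D dominates E.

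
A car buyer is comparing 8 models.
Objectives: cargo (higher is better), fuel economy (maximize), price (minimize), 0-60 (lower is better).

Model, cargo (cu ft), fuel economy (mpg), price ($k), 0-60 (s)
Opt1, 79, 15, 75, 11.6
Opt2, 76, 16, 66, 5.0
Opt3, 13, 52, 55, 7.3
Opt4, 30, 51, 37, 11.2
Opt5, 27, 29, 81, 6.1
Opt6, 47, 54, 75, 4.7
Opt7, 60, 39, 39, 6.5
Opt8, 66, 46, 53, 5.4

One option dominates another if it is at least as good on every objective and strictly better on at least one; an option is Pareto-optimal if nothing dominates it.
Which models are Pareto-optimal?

Opt1, Opt2, Opt3, Opt4, Opt6, Opt7, Opt8

Opt1: not dominated (best cargo).
Opt2: not dominated.
Opt3: not dominated.
Opt4: not dominated (best price).
Opt5: dominated by Opt6 (cargo 47≥27, fuel economy 54≥29, price 75≤81, 0-60 4.7≤6.1).
Opt6: not dominated (best fuel economy).
Opt7: not dominated.
Opt8: not dominated.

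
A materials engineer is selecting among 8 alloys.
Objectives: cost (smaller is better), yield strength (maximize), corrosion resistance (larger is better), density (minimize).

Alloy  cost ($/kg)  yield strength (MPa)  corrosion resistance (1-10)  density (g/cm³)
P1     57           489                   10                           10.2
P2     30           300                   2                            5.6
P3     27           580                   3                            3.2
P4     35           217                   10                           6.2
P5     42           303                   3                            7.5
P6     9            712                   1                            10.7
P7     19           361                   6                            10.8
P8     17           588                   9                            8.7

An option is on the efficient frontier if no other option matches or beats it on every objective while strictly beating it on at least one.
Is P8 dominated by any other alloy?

No

P1: worse on cost (57 vs 17).
P2: worse on cost (30 vs 17).
P3: worse on cost (27 vs 17).
P4: worse on cost (35 vs 17).
P5: worse on cost (42 vs 17).
P6: worse on corrosion resistance (1 vs 9).
P7: worse on cost (19 vs 17).
No option is at least as good as P8 on every objective and strictly better on one.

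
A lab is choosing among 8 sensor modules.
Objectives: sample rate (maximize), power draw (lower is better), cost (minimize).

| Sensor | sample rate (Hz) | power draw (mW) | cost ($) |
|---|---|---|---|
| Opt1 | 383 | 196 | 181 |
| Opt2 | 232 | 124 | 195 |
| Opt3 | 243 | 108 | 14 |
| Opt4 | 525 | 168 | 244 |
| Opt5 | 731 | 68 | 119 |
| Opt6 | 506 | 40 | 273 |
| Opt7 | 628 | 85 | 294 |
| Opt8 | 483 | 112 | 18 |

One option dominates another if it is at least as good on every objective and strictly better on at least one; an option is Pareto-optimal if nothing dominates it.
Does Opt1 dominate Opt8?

Opt1 vs Opt8: Opt1 is worse on sample rate (383 vs 483), so it does not dominate Opt8.

No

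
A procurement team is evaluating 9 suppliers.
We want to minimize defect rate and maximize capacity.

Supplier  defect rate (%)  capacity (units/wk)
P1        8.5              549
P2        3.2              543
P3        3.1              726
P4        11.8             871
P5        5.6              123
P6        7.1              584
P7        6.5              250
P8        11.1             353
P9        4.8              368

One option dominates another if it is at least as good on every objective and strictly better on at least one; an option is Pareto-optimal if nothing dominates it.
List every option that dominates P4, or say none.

P1: worse on capacity (549 vs 871).
P2: worse on capacity (543 vs 871).
P3: worse on capacity (726 vs 871).
P5: worse on capacity (123 vs 871).
P6: worse on capacity (584 vs 871).
P7: worse on capacity (250 vs 871).
P8: worse on capacity (353 vs 871).
P9: worse on capacity (368 vs 871).
No option dominates P4.

none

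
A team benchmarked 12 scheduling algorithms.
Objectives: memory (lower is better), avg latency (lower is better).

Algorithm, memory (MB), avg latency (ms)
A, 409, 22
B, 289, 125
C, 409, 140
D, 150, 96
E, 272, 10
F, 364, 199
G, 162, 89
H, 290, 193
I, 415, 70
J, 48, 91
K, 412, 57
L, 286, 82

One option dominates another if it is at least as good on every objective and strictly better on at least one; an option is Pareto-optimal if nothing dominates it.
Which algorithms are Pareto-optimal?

E, G, J

A: dominated by E (memory 272≤409, avg latency 10≤22).
B: dominated by D (memory 150≤289, avg latency 96≤125).
C: dominated by A (memory 409≤409, avg latency 22≤140).
D: dominated by J (memory 48≤150, avg latency 91≤96).
E: not dominated (best avg latency).
F: dominated by B (memory 289≤364, avg latency 125≤199).
G: not dominated.
H: dominated by B (memory 289≤290, avg latency 125≤193).
I: dominated by A (memory 409≤415, avg latency 22≤70).
J: not dominated (best memory).
K: dominated by A (memory 409≤412, avg latency 22≤57).
L: dominated by E (memory 272≤286, avg latency 10≤82).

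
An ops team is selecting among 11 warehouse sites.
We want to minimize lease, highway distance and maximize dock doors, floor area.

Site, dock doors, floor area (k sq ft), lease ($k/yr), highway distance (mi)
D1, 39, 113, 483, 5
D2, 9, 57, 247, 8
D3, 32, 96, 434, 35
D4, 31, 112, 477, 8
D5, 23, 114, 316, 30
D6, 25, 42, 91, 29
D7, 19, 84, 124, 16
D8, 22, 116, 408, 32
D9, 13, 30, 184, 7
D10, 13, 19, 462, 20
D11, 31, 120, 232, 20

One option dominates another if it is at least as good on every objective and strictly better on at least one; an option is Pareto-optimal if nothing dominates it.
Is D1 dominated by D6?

No

D6 vs D1: D6 is worse on dock doors (25 vs 39), so it does not dominate D1.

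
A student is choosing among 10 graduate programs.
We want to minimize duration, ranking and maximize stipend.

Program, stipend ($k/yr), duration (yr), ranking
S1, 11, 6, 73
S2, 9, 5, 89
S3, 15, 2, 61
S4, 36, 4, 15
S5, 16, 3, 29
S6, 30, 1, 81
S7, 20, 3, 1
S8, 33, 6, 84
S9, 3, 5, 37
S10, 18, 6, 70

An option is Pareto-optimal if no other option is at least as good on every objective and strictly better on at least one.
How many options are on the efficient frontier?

S1: dominated by S3 (stipend 15≥11, duration 2≤6, ranking 61≤73).
S2: dominated by S3 (stipend 15≥9, duration 2≤5, ranking 61≤89).
S3: not dominated.
S4: not dominated (best stipend).
S5: dominated by S7 (stipend 20≥16, duration 3≤3, ranking 1≤29).
S6: not dominated (best duration).
S7: not dominated (best ranking).
S8: dominated by S4 (stipend 36≥33, duration 4≤6, ranking 15≤84).
S9: dominated by S4 (stipend 36≥3, duration 4≤5, ranking 15≤37).
S10: dominated by S4 (stipend 36≥18, duration 4≤6, ranking 15≤70).
Pareto-optimal: S3, S4, S6, S7 → 4.

4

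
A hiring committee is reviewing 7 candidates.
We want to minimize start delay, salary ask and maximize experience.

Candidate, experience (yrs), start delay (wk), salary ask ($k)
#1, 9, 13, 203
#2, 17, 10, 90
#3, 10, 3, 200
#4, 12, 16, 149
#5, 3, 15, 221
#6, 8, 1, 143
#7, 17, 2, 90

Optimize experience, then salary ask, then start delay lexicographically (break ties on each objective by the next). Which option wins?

#7

First maximize experience: best is 17, kept {#2, #7}.
Then minimize salary ask: best is 90, kept {#2, #7}.
Then minimize start delay: best is 2, kept {#7}.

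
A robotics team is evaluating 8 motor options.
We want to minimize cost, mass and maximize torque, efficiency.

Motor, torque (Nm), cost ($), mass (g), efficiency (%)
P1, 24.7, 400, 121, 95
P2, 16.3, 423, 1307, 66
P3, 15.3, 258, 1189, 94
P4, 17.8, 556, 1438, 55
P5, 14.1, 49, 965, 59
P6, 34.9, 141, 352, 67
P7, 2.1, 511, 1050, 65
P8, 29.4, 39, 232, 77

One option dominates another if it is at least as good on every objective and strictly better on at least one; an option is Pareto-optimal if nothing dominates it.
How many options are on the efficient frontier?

P1: not dominated (best mass).
P2: dominated by P1 (torque 24.7≥16.3, cost 400≤423, mass 121≤1307, efficiency 95≥66).
P3: not dominated.
P4: dominated by P1 (torque 24.7≥17.8, cost 400≤556, mass 121≤1438, efficiency 95≥55).
P5: dominated by P8 (torque 29.4≥14.1, cost 39≤49, mass 232≤965, efficiency 77≥59).
P6: not dominated (best torque).
P7: dominated by P1 (torque 24.7≥2.1, cost 400≤511, mass 121≤1050, efficiency 95≥65).
P8: not dominated (best cost).
Pareto-optimal: P1, P3, P6, P8 → 4.

4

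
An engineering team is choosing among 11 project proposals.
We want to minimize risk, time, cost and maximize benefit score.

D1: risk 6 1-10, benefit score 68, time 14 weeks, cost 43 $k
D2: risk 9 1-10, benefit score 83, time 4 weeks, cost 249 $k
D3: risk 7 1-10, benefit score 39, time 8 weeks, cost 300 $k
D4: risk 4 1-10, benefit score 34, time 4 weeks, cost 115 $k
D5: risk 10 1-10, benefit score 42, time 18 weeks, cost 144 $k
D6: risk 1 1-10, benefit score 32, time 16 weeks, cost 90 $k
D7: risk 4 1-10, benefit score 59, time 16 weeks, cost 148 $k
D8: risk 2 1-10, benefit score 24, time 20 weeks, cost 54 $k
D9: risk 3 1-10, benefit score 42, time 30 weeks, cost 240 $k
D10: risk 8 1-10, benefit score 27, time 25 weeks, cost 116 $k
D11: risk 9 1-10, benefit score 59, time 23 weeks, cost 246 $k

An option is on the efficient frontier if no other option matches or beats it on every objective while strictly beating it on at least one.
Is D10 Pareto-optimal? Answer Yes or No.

D1 vs D10: risk 6≤8, benefit score 68≥27, time 14≤25, cost 43≤116 — D1 is at least as good on every objective and strictly better on at least one, so D1 dominates D10.

No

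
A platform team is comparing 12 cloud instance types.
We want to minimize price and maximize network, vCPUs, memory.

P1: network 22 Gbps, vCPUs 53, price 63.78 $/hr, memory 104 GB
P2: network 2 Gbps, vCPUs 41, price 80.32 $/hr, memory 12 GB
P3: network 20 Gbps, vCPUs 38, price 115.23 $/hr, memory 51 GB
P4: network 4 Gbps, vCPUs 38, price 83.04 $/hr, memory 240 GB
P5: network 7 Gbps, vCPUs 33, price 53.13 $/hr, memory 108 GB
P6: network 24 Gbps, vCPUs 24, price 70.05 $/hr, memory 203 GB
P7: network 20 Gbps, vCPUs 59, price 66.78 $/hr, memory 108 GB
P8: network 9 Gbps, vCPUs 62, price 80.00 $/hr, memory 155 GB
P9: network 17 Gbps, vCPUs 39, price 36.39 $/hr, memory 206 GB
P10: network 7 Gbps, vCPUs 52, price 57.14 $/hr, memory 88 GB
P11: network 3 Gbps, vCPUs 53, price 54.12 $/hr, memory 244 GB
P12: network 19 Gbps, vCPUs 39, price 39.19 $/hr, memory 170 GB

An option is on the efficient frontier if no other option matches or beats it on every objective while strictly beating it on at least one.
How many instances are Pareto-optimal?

P1: not dominated.
P2: dominated by P1 (network 22≥2, vCPUs 53≥41, price 63.78≤80.32, memory 104≥12).
P3: dominated by P1 (network 22≥20, vCPUs 53≥38, price 63.78≤115.23, memory 104≥51).
P4: not dominated.
P5: dominated by P9 (network 17≥7, vCPUs 39≥33, price 36.39≤53.13, memory 206≥108).
P6: not dominated (best network).
P7: not dominated.
P8: not dominated (best vCPUs).
P9: not dominated (best price).
P10: not dominated.
P11: not dominated (best memory).
P12: not dominated.
Pareto-optimal: P1, P4, P6, P7, P8, P9, P10, P11, P12 → 9.

9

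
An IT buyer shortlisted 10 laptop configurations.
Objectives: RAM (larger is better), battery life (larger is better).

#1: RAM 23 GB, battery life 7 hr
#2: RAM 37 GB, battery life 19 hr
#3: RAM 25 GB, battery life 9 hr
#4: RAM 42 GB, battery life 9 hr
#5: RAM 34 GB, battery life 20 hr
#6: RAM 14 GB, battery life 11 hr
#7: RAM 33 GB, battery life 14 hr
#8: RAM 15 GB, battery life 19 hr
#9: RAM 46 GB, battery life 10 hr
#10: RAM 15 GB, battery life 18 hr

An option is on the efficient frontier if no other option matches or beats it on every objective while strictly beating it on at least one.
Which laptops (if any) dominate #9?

#1: worse on RAM (23 vs 46).
#2: worse on RAM (37 vs 46).
#3: worse on RAM (25 vs 46).
#4: worse on RAM (42 vs 46).
#5: worse on RAM (34 vs 46).
#6: worse on RAM (14 vs 46).
#7: worse on RAM (33 vs 46).
#8: worse on RAM (15 vs 46).
#10: worse on RAM (15 vs 46).
No option dominates #9.

none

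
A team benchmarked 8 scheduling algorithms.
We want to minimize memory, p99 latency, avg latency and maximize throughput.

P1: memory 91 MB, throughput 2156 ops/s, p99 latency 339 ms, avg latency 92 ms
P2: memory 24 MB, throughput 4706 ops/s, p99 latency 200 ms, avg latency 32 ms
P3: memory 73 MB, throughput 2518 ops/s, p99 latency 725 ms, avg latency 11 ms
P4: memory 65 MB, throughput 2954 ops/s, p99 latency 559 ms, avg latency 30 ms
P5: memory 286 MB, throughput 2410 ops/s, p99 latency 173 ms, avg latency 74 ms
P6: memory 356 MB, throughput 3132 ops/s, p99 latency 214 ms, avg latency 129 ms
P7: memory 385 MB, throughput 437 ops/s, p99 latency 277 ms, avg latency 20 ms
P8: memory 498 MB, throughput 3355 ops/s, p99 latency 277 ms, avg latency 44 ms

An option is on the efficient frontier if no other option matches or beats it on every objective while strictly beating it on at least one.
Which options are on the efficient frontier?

P1: dominated by P2 (memory 24≤91, throughput 4706≥2156, p99 latency 200≤339, avg latency 32≤92).
P2: not dominated (best memory).
P3: not dominated (best avg latency).
P4: not dominated.
P5: not dominated (best p99 latency).
P6: dominated by P2 (memory 24≤356, throughput 4706≥3132, p99 latency 200≤214, avg latency 32≤129).
P7: not dominated.
P8: dominated by P2 (memory 24≤498, throughput 4706≥3355, p99 latency 200≤277, avg latency 32≤44).

P2, P3, P4, P5, P7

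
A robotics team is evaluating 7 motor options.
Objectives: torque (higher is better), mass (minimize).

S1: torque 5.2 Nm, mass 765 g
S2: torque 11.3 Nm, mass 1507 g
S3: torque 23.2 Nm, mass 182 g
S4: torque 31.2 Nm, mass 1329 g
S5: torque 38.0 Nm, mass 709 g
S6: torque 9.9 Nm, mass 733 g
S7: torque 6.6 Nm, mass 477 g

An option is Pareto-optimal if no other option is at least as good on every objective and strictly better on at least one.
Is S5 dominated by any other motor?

No

S1: worse on torque (5.2 vs 38.0).
S2: worse on torque (11.3 vs 38.0).
S3: worse on torque (23.2 vs 38.0).
S4: worse on torque (31.2 vs 38.0).
S6: worse on torque (9.9 vs 38.0).
S7: worse on torque (6.6 vs 38.0).
No option is at least as good as S5 on every objective and strictly better on one.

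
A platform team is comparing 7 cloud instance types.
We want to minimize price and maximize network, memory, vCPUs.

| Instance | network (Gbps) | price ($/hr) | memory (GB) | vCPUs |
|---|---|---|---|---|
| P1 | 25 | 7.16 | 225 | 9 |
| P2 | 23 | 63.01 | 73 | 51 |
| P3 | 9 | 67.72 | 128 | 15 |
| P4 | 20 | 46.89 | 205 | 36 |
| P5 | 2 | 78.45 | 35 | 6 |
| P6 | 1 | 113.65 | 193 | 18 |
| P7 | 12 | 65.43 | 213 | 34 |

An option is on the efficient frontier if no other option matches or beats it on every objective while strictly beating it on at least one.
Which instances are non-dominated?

P1, P2, P4, P7

P1: not dominated (best network).
P2: not dominated (best vCPUs).
P3: dominated by P4 (network 20≥9, price 46.89≤67.72, memory 205≥128, vCPUs 36≥15).
P4: not dominated.
P5: dominated by P1 (network 25≥2, price 7.16≤78.45, memory 225≥35, vCPUs 9≥6).
P6: dominated by P4 (network 20≥1, price 46.89≤113.65, memory 205≥193, vCPUs 36≥18).
P7: not dominated.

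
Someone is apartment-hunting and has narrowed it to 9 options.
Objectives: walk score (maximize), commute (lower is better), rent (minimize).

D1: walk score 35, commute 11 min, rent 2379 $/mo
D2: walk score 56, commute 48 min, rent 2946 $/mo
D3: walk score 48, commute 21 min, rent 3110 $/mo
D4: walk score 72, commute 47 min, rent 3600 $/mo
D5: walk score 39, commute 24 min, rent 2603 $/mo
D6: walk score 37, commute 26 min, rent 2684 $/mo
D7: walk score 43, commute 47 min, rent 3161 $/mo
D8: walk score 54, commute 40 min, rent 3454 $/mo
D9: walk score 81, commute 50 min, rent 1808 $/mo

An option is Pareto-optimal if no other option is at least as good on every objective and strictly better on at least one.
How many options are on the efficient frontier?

D1: not dominated (best commute).
D2: not dominated.
D3: not dominated.
D4: not dominated.
D5: not dominated.
D6: dominated by D5 (walk score 39≥37, commute 24≤26, rent 2603≤2684).
D7: dominated by D3 (walk score 48≥43, commute 21≤47, rent 3110≤3161).
D8: not dominated.
D9: not dominated (best walk score).
Pareto-optimal: D1, D2, D3, D4, D5, D8, D9 → 7.

7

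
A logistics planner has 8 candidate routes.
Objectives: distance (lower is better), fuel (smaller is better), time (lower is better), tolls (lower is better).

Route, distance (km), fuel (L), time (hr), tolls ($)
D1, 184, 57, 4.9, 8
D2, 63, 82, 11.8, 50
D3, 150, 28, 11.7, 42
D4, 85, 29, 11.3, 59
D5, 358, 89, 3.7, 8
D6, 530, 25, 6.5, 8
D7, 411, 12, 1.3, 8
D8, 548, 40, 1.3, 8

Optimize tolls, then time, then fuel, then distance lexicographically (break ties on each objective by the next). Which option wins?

D7

First minimize tolls: best is 8, kept {D1, D5, D6, D7, D8}.
Then minimize time: best is 1.3, kept {D7, D8}.
Then minimize fuel: best is 12, kept {D7}.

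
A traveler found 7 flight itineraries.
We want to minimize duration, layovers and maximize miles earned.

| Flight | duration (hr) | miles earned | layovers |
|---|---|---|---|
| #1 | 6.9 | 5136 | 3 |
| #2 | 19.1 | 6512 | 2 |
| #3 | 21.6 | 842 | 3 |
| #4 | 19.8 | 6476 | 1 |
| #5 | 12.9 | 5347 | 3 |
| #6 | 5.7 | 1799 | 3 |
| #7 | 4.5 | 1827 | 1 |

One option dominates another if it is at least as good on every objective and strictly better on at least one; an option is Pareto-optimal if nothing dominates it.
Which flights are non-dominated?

#1: not dominated.
#2: not dominated (best miles earned).
#3: dominated by #1 (duration 6.9≤21.6, miles earned 5136≥842, layovers 3≤3).
#4: not dominated.
#5: not dominated.
#6: dominated by #7 (duration 4.5≤5.7, miles earned 1827≥1799, layovers 1≤3).
#7: not dominated (best duration).

#1, #2, #4, #5, #7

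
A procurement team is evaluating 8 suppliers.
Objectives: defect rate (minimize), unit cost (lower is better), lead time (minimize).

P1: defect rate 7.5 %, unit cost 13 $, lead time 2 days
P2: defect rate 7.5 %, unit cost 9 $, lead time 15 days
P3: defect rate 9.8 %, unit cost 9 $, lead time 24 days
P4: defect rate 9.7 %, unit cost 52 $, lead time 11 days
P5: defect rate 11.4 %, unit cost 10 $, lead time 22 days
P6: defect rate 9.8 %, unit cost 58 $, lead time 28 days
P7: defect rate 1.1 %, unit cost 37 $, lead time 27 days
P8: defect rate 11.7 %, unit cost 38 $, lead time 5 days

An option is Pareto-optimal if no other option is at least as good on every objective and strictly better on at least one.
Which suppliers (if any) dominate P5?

P2

P2: defect rate 7.5≤11.4, unit cost 9≤10, lead time 15≤22 — dominates P5.
Others (P1, P3, P4, P6, P7, P8) are each worse than P5 on at least one objective.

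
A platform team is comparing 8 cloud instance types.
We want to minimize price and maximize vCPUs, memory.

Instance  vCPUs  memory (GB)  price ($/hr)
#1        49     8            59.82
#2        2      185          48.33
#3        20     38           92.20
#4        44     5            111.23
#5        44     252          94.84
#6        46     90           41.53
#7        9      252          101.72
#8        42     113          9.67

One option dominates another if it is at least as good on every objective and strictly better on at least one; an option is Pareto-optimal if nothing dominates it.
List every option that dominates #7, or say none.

#5: vCPUs 44≥9, memory 252≥252, price 94.84≤101.72 — dominates #7.
Others (#1, #2, #3, #4, #6, #8) are each worse than #7 on at least one objective.

#5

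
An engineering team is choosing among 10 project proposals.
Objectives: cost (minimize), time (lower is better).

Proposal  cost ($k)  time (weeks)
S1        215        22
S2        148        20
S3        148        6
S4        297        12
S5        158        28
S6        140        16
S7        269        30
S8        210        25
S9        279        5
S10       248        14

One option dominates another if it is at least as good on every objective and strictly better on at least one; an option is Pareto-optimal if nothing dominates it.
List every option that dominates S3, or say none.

none

S1: worse on cost (215 vs 148).
S2: worse on time (20 vs 6).
S4: worse on cost (297 vs 148).
S5: worse on cost (158 vs 148).
S6: worse on time (16 vs 6).
S7: worse on cost (269 vs 148).
S8: worse on cost (210 vs 148).
S9: worse on cost (279 vs 148).
S10: worse on cost (248 vs 148).
No option dominates S3.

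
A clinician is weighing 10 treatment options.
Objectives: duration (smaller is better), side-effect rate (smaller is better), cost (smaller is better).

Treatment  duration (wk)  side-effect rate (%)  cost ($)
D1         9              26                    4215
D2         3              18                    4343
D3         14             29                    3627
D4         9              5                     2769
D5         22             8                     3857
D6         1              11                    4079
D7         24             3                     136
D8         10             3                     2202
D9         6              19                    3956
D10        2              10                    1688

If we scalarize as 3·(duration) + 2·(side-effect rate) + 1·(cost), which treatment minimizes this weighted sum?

D7

D1: 3·9 + 2·26 + 1·4215 = 4294
D2: 3·3 + 2·18 + 1·4343 = 4388
D3: 3·14 + 2·29 + 1·3627 = 3727
D4: 3·9 + 2·5 + 1·2769 = 2806
D5: 3·22 + 2·8 + 1·3857 = 3939
D6: 3·1 + 2·11 + 1·4079 = 4104
D7: 3·24 + 2·3 + 1·136 = 214
D8: 3·10 + 2·3 + 1·2202 = 2238
D9: 3·6 + 2·19 + 1·3956 = 4012
D10: 3·2 + 2·10 + 1·1688 = 1714
Lowest: D7 at 214.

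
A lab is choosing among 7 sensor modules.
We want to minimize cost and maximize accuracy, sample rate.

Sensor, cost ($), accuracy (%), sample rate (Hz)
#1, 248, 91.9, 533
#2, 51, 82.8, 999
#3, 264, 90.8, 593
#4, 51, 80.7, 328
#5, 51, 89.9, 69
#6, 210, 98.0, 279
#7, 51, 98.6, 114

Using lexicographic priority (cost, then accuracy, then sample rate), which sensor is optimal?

First minimize cost: best is 51, kept {#2, #4, #5, #7}.
Then maximize accuracy: best is 98.6, kept {#7}.

#7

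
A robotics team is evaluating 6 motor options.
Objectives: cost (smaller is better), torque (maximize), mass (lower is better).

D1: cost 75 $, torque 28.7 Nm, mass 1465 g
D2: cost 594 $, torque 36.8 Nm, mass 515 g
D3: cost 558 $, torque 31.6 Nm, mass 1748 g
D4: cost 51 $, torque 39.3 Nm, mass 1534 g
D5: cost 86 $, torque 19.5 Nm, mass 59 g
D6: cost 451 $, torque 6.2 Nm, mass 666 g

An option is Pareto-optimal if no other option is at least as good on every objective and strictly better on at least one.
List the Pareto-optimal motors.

D1: not dominated.
D2: not dominated.
D3: dominated by D4 (cost 51≤558, torque 39.3≥31.6, mass 1534≤1748).
D4: not dominated (best cost).
D5: not dominated (best mass).
D6: dominated by D5 (cost 86≤451, torque 19.5≥6.2, mass 59≤666).

D1, D2, D4, D5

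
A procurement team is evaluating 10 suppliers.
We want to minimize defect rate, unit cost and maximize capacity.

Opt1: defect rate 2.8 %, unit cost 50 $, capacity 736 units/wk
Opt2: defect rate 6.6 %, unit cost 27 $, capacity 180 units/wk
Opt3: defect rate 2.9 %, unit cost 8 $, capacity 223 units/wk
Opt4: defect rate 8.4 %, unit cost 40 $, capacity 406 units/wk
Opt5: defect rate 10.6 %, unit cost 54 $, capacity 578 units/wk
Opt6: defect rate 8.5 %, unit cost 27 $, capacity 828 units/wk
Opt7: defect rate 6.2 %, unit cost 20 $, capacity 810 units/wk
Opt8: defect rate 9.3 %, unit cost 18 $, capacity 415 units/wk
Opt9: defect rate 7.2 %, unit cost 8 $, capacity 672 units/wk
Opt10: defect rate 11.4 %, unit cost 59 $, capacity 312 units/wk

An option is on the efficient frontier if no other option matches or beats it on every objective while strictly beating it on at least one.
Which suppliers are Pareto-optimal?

Opt1: not dominated (best defect rate).
Opt2: dominated by Opt3 (defect rate 2.9≤6.6, unit cost 8≤27, capacity 223≥180).
Opt3: not dominated.
Opt4: dominated by Opt7 (defect rate 6.2≤8.4, unit cost 20≤40, capacity 810≥406).
Opt5: dominated by Opt1 (defect rate 2.8≤10.6, unit cost 50≤54, capacity 736≥578).
Opt6: not dominated (best capacity).
Opt7: not dominated.
Opt8: dominated by Opt9 (defect rate 7.2≤9.3, unit cost 8≤18, capacity 672≥415).
Opt9: not dominated.
Opt10: dominated by Opt1 (defect rate 2.8≤11.4, unit cost 50≤59, capacity 736≥312).

Opt1, Opt3, Opt6, Opt7, Opt9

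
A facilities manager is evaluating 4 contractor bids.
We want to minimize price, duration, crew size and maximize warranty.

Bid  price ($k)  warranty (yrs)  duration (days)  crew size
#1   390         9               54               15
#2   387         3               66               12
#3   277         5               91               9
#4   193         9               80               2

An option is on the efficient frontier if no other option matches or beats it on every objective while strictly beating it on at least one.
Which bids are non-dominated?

#1: not dominated (best duration).
#2: not dominated.
#3: dominated by #4 (price 193≤277, warranty 9≥5, duration 80≤91, crew size 2≤9).
#4: not dominated (best price).

#1, #2, #4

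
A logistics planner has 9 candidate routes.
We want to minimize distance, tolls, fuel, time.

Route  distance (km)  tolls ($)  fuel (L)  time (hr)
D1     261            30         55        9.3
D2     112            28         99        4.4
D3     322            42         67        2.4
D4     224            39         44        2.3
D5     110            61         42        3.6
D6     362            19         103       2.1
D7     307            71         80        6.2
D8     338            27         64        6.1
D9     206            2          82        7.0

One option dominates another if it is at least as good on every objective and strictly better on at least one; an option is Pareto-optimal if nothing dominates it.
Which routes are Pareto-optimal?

D1, D2, D4, D5, D6, D8, D9

D1: not dominated.
D2: not dominated.
D3: dominated by D4 (distance 224≤322, tolls 39≤42, fuel 44≤67, time 2.3≤2.4).
D4: not dominated.
D5: not dominated (best distance).
D6: not dominated (best time).
D7: dominated by D4 (distance 224≤307, tolls 39≤71, fuel 44≤80, time 2.3≤6.2).
D8: not dominated.
D9: not dominated (best tolls).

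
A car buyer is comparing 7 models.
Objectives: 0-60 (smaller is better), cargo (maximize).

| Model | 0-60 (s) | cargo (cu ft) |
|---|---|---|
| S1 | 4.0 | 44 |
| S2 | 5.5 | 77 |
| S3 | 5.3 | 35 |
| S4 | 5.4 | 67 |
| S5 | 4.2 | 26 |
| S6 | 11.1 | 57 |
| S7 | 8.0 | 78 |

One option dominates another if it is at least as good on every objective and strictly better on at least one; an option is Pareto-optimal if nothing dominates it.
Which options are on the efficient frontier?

S1: not dominated (best 0-60).
S2: not dominated.
S3: dominated by S1 (0-60 4.0≤5.3, cargo 44≥35).
S4: not dominated.
S5: dominated by S1 (0-60 4.0≤4.2, cargo 44≥26).
S6: dominated by S2 (0-60 5.5≤11.1, cargo 77≥57).
S7: not dominated (best cargo).

S1, S2, S4, S7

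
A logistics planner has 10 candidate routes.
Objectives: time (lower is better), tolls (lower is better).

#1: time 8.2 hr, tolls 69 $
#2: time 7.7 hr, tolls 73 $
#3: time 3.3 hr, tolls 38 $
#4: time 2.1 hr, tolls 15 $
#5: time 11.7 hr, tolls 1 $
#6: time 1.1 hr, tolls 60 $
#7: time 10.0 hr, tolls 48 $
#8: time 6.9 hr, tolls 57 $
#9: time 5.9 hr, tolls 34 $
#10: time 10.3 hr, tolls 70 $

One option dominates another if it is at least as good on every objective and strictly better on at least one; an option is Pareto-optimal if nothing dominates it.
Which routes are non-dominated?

#1: dominated by #3 (time 3.3≤8.2, tolls 38≤69).
#2: dominated by #3 (time 3.3≤7.7, tolls 38≤73).
#3: dominated by #4 (time 2.1≤3.3, tolls 15≤38).
#4: not dominated.
#5: not dominated (best tolls).
#6: not dominated (best time).
#7: dominated by #3 (time 3.3≤10.0, tolls 38≤48).
#8: dominated by #3 (time 3.3≤6.9, tolls 38≤57).
#9: dominated by #4 (time 2.1≤5.9, tolls 15≤34).
#10: dominated by #1 (time 8.2≤10.3, tolls 69≤70).

#4, #5, #6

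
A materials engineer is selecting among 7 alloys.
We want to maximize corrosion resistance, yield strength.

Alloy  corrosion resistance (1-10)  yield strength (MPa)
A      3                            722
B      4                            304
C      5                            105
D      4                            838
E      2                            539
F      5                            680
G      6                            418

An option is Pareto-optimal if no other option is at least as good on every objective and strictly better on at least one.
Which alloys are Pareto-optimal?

A: dominated by D (corrosion resistance 4≥3, yield strength 838≥722).
B: dominated by D (corrosion resistance 4≥4, yield strength 838≥304).
C: dominated by F (corrosion resistance 5≥5, yield strength 680≥105).
D: not dominated (best yield strength).
E: dominated by A (corrosion resistance 3≥2, yield strength 722≥539).
F: not dominated.
G: not dominated (best corrosion resistance).

D, F, G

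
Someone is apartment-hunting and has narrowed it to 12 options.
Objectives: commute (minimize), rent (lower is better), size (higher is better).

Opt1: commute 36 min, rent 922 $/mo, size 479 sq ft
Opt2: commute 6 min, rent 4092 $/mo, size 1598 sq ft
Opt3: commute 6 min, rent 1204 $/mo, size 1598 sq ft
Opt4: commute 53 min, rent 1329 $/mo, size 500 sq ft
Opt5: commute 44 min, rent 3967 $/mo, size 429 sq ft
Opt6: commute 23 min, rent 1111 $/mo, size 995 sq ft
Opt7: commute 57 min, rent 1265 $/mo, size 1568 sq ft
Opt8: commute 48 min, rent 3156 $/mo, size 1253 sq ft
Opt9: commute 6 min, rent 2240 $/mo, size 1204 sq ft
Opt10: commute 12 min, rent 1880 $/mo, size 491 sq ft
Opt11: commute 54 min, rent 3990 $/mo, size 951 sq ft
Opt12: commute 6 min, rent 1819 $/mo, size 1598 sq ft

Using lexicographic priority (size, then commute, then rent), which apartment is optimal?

First maximize size: best is 1598, kept {Opt2, Opt3, Opt12}.
Then minimize commute: best is 6, kept {Opt2, Opt3, Opt12}.
Then minimize rent: best is 1204, kept {Opt3}.

Opt3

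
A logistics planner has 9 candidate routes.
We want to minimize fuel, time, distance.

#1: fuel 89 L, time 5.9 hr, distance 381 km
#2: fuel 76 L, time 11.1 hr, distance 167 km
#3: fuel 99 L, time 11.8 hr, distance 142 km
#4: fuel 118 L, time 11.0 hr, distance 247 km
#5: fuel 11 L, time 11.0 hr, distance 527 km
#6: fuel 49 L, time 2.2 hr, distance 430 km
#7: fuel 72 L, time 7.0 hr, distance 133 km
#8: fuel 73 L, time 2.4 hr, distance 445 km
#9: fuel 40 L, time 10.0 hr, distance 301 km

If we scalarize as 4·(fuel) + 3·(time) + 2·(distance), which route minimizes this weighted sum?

#1: 4·89 + 3·5.9 + 2·381 = 1135.7
#2: 4·76 + 3·11.1 + 2·167 = 671.3
#3: 4·99 + 3·11.8 + 2·142 = 715.4
#4: 4·118 + 3·11.0 + 2·247 = 999.0
#5: 4·11 + 3·11.0 + 2·527 = 1131.0
#6: 4·49 + 3·2.2 + 2·430 = 1062.6
#7: 4·72 + 3·7.0 + 2·133 = 575.0
#8: 4·73 + 3·2.4 + 2·445 = 1189.2
#9: 4·40 + 3·10.0 + 2·301 = 792.0
Lowest: #7 at 575.0.

#7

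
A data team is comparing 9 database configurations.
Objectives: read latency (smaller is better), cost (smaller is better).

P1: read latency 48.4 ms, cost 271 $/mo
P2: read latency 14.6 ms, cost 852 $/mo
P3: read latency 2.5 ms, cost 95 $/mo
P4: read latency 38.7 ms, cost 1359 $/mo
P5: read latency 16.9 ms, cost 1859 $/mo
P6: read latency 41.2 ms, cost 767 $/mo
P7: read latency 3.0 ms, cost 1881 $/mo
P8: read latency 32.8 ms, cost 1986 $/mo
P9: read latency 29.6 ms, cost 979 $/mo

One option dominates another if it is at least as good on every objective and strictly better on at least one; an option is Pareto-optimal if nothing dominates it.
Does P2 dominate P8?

Yes

P2 vs P8: read latency 14.6≤32.8, cost 852≤1986 — P2 is at least as good on every objective with at least one strict improvement.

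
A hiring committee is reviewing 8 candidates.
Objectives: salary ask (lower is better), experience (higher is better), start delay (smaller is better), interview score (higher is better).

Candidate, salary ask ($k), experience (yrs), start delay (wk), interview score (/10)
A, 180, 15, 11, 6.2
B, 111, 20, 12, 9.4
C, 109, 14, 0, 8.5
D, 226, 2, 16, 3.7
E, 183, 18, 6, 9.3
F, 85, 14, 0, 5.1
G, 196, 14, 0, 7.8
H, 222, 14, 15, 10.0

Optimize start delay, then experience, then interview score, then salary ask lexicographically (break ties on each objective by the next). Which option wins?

First minimize start delay: best is 0, kept {C, F, G}.
Then maximize experience: best is 14, kept {C, F, G}.
Then maximize interview score: best is 8.5, kept {C}.

C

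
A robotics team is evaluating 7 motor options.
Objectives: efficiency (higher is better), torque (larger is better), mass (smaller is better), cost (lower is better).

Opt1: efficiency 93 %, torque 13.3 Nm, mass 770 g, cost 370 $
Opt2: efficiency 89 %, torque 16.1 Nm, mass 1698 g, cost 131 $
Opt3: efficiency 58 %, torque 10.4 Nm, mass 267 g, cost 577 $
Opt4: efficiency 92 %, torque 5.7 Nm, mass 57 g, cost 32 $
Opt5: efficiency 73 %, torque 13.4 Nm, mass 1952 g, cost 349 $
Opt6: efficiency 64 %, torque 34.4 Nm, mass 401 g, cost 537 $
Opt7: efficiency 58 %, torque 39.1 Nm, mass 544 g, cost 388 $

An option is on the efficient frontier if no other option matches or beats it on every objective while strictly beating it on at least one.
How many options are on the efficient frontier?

Opt1: not dominated (best efficiency).
Opt2: not dominated.
Opt3: not dominated.
Opt4: not dominated (best mass).
Opt5: dominated by Opt2 (efficiency 89≥73, torque 16.1≥13.4, mass 1698≤1952, cost 131≤349).
Opt6: not dominated.
Opt7: not dominated (best torque).
Pareto-optimal: Opt1, Opt2, Opt3, Opt4, Opt6, Opt7 → 6.

6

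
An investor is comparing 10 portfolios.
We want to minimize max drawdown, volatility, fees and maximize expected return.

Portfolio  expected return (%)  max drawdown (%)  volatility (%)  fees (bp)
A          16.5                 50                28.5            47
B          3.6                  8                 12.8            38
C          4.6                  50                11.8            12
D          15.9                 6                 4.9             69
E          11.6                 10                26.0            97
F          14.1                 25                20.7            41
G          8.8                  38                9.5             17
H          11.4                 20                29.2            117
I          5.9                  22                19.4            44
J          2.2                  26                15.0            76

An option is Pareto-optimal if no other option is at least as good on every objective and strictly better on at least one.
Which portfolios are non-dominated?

A: not dominated (best expected return).
B: not dominated.
C: not dominated (best fees).
D: not dominated (best max drawdown).
E: dominated by D (expected return 15.9≥11.6, max drawdown 6≤10, volatility 4.9≤26.0, fees 69≤97).
F: not dominated.
G: not dominated.
H: dominated by D (expected return 15.9≥11.4, max drawdown 6≤20, volatility 4.9≤29.2, fees 69≤117).
I: not dominated.
J: dominated by B (expected return 3.6≥2.2, max drawdown 8≤26, volatility 12.8≤15.0, fees 38≤76).

A, B, C, D, F, G, I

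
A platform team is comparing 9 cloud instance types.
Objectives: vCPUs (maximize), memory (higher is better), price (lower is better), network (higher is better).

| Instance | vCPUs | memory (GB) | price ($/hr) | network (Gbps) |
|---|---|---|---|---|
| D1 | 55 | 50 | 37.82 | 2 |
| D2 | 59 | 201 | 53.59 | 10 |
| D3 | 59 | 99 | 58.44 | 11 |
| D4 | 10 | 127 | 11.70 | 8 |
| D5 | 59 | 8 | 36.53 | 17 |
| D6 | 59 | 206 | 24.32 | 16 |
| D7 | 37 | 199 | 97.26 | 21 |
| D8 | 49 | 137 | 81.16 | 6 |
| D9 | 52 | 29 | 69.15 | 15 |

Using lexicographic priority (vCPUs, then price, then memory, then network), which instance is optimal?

First maximize vCPUs: best is 59, kept {D2, D3, D5, D6}.
Then minimize price: best is 24.32, kept {D6}.

D6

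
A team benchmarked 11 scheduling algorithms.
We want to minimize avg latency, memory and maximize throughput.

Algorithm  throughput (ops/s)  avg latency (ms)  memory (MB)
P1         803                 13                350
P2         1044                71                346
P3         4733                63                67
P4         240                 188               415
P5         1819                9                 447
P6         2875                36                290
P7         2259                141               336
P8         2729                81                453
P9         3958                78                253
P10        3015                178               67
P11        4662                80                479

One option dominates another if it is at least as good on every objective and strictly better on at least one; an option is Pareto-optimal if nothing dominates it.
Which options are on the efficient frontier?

P1: not dominated.
P2: dominated by P3 (throughput 4733≥1044, avg latency 63≤71, memory 67≤346).
P3: not dominated (best throughput).
P4: dominated by P1 (throughput 803≥240, avg latency 13≤188, memory 350≤415).
P5: not dominated (best avg latency).
P6: not dominated.
P7: dominated by P3 (throughput 4733≥2259, avg latency 63≤141, memory 67≤336).
P8: dominated by P3 (throughput 4733≥2729, avg latency 63≤81, memory 67≤453).
P9: dominated by P3 (throughput 4733≥3958, avg latency 63≤78, memory 67≤253).
P10: dominated by P3 (throughput 4733≥3015, avg latency 63≤178, memory 67≤67).
P11: dominated by P3 (throughput 4733≥4662, avg latency 63≤80, memory 67≤479).

P1, P3, P5, P6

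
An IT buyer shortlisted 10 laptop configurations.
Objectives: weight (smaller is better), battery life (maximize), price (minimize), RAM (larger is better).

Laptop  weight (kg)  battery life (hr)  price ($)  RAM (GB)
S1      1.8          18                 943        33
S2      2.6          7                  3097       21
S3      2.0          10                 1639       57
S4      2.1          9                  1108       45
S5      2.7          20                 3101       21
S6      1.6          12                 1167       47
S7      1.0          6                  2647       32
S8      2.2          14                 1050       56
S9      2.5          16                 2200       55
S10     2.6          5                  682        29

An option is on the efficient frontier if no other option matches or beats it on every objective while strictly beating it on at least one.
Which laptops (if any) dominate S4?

none

S1: worse on RAM (33 vs 45).
S2: worse on weight (2.6 vs 2.1).
S3: worse on price (1639 vs 1108).
S5: worse on weight (2.7 vs 2.1).
S6: worse on price (1167 vs 1108).
S7: worse on battery life (6 vs 9).
S8: worse on weight (2.2 vs 2.1).
S9: worse on weight (2.5 vs 2.1).
S10: worse on weight (2.6 vs 2.1).
No option dominates S4.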